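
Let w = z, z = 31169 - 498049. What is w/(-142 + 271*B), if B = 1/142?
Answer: 66296960/19893 ≈ 3332.7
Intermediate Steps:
B = 1/142 ≈ 0.0070423
z = -466880
w = -466880
w/(-142 + 271*B) = -466880/(-142 + 271*(1/142)) = -466880/(-142 + 271/142) = -466880/(-19893/142) = -466880*(-142/19893) = 66296960/19893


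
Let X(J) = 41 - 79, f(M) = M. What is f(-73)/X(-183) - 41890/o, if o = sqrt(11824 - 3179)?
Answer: 73/38 - 8378*sqrt(8645)/1729 ≈ -448.61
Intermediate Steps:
X(J) = -38
o = sqrt(8645) ≈ 92.979
f(-73)/X(-183) - 41890/o = -73/(-38) - 41890*sqrt(8645)/8645 = -73*(-1/38) - 8378*sqrt(8645)/1729 = 73/38 - 8378*sqrt(8645)/1729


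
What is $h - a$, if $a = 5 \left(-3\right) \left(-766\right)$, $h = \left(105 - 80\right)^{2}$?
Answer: $-10865$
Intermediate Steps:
$h = 625$ ($h = 25^{2} = 625$)
$a = 11490$ ($a = \left(-15\right) \left(-766\right) = 11490$)
$h - a = 625 - 11490 = -10865$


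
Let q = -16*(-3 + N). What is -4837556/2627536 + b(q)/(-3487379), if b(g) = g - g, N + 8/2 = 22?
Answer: -1209389/656884 ≈ -1.8411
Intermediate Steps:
N = 18 (N = -4 + 22 = 18)
q = -240 (q = -16*(-3 + 18) = -16*15 = -240)
b(g) = 0
-4837556/2627536 + b(q)/(-3487379) = -4837556/2627536 + 0/(-3487379) = -4837556*1/2627536 + 0*(-1/3487379) = -1209389/656884 + 0 = -1209389/656884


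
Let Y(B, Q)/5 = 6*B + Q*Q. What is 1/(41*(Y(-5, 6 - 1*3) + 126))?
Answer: 1/861 ≈ 0.0011614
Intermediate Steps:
Y(B, Q) = 5*Q² + 30*B (Y(B, Q) = 5*(6*B + Q*Q) = 5*(6*B + Q²) = 5*(Q² + 6*B) = 5*Q² + 30*B)
1/(41*(Y(-5, 6 - 1*3) + 126)) = 1/(41*((5*(6 - 1*3)² + 30*(-5)) + 126)) = 1/(41*((5*(6 - 3)² - 150) + 126)) = 1/(41*((5*3² - 150) + 126)) = 1/(41*((5*9 - 150) + 126)) = 1/(41*((45 - 150) + 126)) = 1/(41*(-105 + 126)) = 1/(41*21) = 1/861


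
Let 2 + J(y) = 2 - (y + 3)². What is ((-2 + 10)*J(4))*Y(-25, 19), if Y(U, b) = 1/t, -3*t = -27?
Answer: -392/9 ≈ -43.556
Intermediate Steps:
t = 9 (t = -⅓*(-27) = 9)
J(y) = -(3 + y)² (J(y) = -2 + (2 - (y + 3)²) = -2 + (2 - (3 + y)²) = -(3 + y)²)
Y(U, b) = ⅑ (Y(U, b) = 1/9 = ⅑)
((-2 + 10)*J(4))*Y(-25, 19) = ((-2 + 10)*(-(3 + 4)²))*(⅑) = (8*(-1*7²))*(⅑) = (8*(-1*49))*(⅑) = (8*(-49))*(⅑) = -392*⅑ = -392/9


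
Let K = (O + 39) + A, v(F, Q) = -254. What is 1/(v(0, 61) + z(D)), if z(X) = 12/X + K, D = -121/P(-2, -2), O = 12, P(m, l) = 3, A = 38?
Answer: -121/20001 ≈ -0.0060497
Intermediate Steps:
D = -121/3 ≈ -40.333
K = 89 (K = (12 + 39) + 38 = 51 + 38 = 89)
z(X) = 89 + 12/X (z(X) = 12/X + 89 = 89 + 12/X)
1/(v(0, 61) + z(D)) = 1/(-254 + (89 + 12/(-121/3))) = 1/(-254 + (89 + 12*(-3/121))) = 1/(-254 + (89 - 36/121)) = 1/(-254 + 10733/121) = 1/(-20001/121) = -121/20001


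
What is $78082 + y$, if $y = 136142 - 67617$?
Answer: $146607$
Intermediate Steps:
$y = 68525$
$78082 + y = 78082 + 68525 = 146607$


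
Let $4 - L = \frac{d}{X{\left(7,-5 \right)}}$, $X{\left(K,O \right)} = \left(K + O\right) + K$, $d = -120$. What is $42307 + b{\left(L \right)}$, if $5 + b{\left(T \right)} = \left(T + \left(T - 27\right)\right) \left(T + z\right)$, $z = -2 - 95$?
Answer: $\frac{375221}{9} \approx 41691.0$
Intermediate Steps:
$X{\left(K,O \right)} = O + 2 K$
$z = -97$ ($z = -2 - 95 = -97$)
$L = \frac{52}{3}$ ($L = 4 - - \frac{120}{-5 + 2 \cdot 7} = 4 - - \frac{120}{-5 + 14} = 4 - - \frac{120}{9} = 4 - \left(-120\right) \frac{1}{9} = 4 - - \frac{40}{3} = 4 + \frac{40}{3} = \frac{52}{3} \approx 17.333$)
$b{\left(T \right)} = -5 + \left(-97 + T\right) \left(-27 + 2 T\right)$ ($b{\left(T \right)} = -5 + \left(T + \left(T - 27\right)\right) \left(T - 97\right) = -5 + \left(T + \left(-27 + T\right)\right) \left(-97 + T\right) = -5 + \left(-27 + 2 T\right) \left(-97 + T\right) = -5 + \left(-97 + T\right) \left(-27 + 2 T\right)$)
$42307 + b{\left(L \right)} = 42307 + \left(2614 - \frac{11492}{3} + 2 \left(\frac{52}{3}\right)^{2}\right) = 42307 + \left(2614 - \frac{11492}{3} + 2 \cdot \frac{2704}{9}\right) = 42307 + \left(2614 - \frac{11492}{3} + \frac{5408}{9}\right) = 42307 - \frac{5542}{9} = \frac{375221}{9}$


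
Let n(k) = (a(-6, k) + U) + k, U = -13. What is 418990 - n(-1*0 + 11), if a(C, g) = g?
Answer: 418981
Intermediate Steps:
n(k) = -13 + 2*k (n(k) = (k - 13) + k = (-13 + k) + k = -13 + 2*k)
418990 - n(-1*0 + 11) = 418990 - (-13 + 2*(-1*0 + 11)) = 418990 - (-13 + 2*(0 + 11)) = 418990 - (-13 + 2*11) = 418990 - (-13 + 22) = 418990 - 1*9 = 418990 - 9 = 418981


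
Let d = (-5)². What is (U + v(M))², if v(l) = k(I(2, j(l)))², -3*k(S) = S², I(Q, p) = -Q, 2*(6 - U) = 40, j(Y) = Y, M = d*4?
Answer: 12100/81 ≈ 149.38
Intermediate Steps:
d = 25
M = 100 (M = 25*4 = 100)
U = -14 (U = 6 - ½*40 = 6 - 20 = -14)
k(S) = -S²/3
v(l) = 16/9 (v(l) = (-(-1*2)²/3)² = (-⅓*(-2)²)² = (-⅓*4)² = (-4/3)² = 16/9)
(U + v(M))² = (-14 + 16/9)² = (-110/9)² = 12100/81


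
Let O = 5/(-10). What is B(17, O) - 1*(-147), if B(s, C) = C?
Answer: 293/2 ≈ 146.50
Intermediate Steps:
O = -½ (O = 5*(-⅒) = -½ ≈ -0.50000)
B(17, O) - 1*(-147) = -½ - 1*(-147) = -½ + 147 = 293/2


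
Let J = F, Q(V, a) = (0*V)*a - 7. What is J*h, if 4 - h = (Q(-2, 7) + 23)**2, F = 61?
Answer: -15372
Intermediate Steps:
Q(V, a) = -7 (Q(V, a) = 0*a - 7 = 0 - 7 = -7)
J = 61
h = -252 (h = 4 - (-7 + 23)**2 = 4 - 1*16**2 = 4 - 1*256 = 4 - 256 = -252)
J*h = 61*(-252) = -15372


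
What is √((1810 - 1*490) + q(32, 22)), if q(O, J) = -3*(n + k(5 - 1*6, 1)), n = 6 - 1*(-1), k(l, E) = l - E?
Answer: 3*√145 ≈ 36.125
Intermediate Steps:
n = 7 (n = 6 + 1 = 7)
q(O, J) = -15 (q(O, J) = -3*(7 + ((5 - 1*6) - 1*1)) = -3*(7 + ((5 - 6) - 1)) = -3*(7 + (-1 - 1)) = -3*(7 - 2) = -3*5 = -15)
√((1810 - 1*490) + q(32, 22)) = √((1810 - 1*490) - 15) = √((1810 - 490) - 15) = √(1320 - 15) = √1305 = 3*√145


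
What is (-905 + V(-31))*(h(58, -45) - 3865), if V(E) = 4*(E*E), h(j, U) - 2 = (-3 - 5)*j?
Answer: -12717053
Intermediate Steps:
h(j, U) = 2 - 8*j (h(j, U) = 2 + (-3 - 5)*j = 2 - 8*j)
V(E) = 4*E²
(-905 + V(-31))*(h(58, -45) - 3865) = (-905 + 4*(-31)²)*((2 - 8*58) - 3865) = (-905 + 4*961)*((2 - 464) - 3865) = (-905 + 3844)*(-462 - 3865) = 2939*(-4327) = -12717053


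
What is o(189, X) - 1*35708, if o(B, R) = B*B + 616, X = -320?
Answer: 629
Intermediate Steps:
o(B, R) = 616 + B² (o(B, R) = B² + 616 = 616 + B²)
o(189, X) - 1*35708 = (616 + 189²) - 1*35708 = (616 + 35721) - 35708 = 36337 - 35708 = 629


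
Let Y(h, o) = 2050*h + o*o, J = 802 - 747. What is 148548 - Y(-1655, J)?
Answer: 3538273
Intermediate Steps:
J = 55
Y(h, o) = o**2 + 2050*h (Y(h, o) = 2050*h + o**2 = o**2 + 2050*h)
148548 - Y(-1655, J) = 148548 - (55**2 + 2050*(-1655)) = 148548 - (3025 - 3392750) = 148548 - 1*(-3389725) = 148548 + 3389725 = 3538273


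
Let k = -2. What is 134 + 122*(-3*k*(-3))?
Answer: -2062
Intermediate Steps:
134 + 122*(-3*k*(-3)) = 134 + 122*(-3*(-2)*(-3)) = 134 + 122*(6*(-3)) = 134 + 122*(-18) = 134 - 2196 = -2062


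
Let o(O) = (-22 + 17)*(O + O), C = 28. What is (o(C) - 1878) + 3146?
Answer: 988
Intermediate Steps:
o(O) = -10*O
(o(C) - 1878) + 3146 = (-10*28 - 1878) + 3146 = (-280 - 1878) + 3146 = -2158 + 3146 = 988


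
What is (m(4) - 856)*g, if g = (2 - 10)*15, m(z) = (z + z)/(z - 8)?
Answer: 102960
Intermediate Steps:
m(z) = 2*z/(-8 + z) (m(z) = (2*z)/(-8 + z) = 2*z/(-8 + z))
g = -120 (g = -8*15 = -120)
(m(4) - 856)*g = (2*4/(-8 + 4) - 856)*(-120) = (2*4/(-4) - 856)*(-120) = (2*4*(-¼) - 856)*(-120) = (-2 - 856)*(-120) = -858*(-120) = 102960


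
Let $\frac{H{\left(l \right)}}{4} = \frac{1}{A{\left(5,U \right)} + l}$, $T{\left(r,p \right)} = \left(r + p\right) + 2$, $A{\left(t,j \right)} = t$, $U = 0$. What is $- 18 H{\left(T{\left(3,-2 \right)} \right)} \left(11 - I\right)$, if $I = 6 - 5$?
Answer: $-90$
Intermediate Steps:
$I = 1$
$T{\left(r,p \right)} = 2 + p + r$ ($T{\left(r,p \right)} = \left(p + r\right) + 2 = 2 + p + r$)
$H{\left(l \right)} = \frac{4}{5 + l}$
$- 18 H{\left(T{\left(3,-2 \right)} \right)} \left(11 - I\right) = - 18 \frac{4}{5 + \left(2 - 2 + 3\right)} \left(11 - 1\right) = - 18 \frac{4}{5 + 3} \left(11 - 1\right) = - 18 \cdot \frac{4}{8} \cdot 10 = - 18 \cdot 4 \cdot \frac{1}{8} \cdot 10 = \left(-18\right) \frac{1}{2} \cdot 10 = \left(-9\right) 10 = -90$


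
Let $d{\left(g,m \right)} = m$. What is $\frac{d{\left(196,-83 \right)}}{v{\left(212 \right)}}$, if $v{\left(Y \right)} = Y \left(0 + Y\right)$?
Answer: $- \frac{83}{44944} \approx -0.0018467$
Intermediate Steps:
$v{\left(Y \right)} = Y^{2}$ ($v{\left(Y \right)} = Y Y = Y^{2}$)
$\frac{d{\left(196,-83 \right)}}{v{\left(212 \right)}} = - \frac{83}{212^{2}} = - \frac{83}{44944}$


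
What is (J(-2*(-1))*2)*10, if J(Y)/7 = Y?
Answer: 280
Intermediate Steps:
J(Y) = 7*Y
(J(-2*(-1))*2)*10 = ((7*(-2*(-1)))*2)*10 = ((7*2)*2)*10 = (14*2)*10 = 28*10 = 280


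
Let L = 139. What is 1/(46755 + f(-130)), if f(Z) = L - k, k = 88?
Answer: 1/46806 ≈ 2.1365e-5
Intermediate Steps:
f(Z) = 51 (f(Z) = 139 - 1*88 = 139 - 88 = 51)
1/(46755 + f(-130)) = 1/(46755 + 51) = 1/46806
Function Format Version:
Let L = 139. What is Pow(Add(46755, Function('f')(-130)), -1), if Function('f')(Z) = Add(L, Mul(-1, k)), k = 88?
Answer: Rational(1, 46806) ≈ 2.1365e-5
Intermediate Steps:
Function('f')(Z) = 51 (Function('f')(Z) = Add(139, Mul(-1, 88)) = Add(139, -88) = 51)
Pow(Add(46755, Function('f')(-130)), -1) = Pow(Add(46755, 51), -1) = Pow(46806, -1) = Rational(1, 46806)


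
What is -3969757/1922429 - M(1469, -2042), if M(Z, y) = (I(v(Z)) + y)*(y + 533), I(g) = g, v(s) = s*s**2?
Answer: 9196120569001748030/1922429 ≈ 4.7836e+12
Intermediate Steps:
v(s) = s**3
M(Z, y) = (533 + y)*(y + Z**3) (M(Z, y) = (Z**3 + y)*(y + 533) = (y + Z**3)*(533 + y) = (533 + y)*(y + Z**3))
-3969757/1922429 - M(1469, -2042) = -3969757/1922429 - ((-2042)**2 + 533*(-2042) + 533*1469**3 - 2042*1469**3) = -3969757*1/1922429 - (4169764 - 1088386 + 533*3170044709 - 2042*3170044709) = -3969757/1922429 - (4169764 - 1088386 + 1689633829897 - 6473231295778) = -3969757/1922429 - 1*(-4783594384503) = -3969757/1922429 + 4783594384503 = 9196120569001748030/1922429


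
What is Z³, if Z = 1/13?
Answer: 1/2197 ≈ 0.00045517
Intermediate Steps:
Z = 1/13 ≈ 0.076923
Z³ = (1/13)³ = 1/2197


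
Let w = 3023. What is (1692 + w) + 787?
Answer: 5502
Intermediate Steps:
(1692 + w) + 787 = (1692 + 3023) + 787 = 4715 + 787 = 5502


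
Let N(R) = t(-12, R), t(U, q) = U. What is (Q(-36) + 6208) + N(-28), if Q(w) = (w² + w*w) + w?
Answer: 8752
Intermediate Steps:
Q(w) = w + 2*w² (Q(w) = (w² + w²) + w = 2*w² + w = w + 2*w²)
N(R) = -12
(Q(-36) + 6208) + N(-28) = (-36*(1 + 2*(-36)) + 6208) - 12 = (-36*(1 - 72) + 6208) - 12 = (-36*(-71) + 6208) - 12 = (2556 + 6208) - 12 = 8764 - 12 = 8752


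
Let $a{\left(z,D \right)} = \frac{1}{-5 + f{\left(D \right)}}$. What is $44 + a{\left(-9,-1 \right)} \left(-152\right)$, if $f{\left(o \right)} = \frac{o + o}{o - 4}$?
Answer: $\frac{1772}{23} \approx 77.043$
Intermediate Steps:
$f{\left(o \right)} = \frac{2 o}{-4 + o}$
$a{\left(z,D \right)} = \frac{1}{-5 + \frac{2 D}{-4 + D}}$
$44 + a{\left(-9,-1 \right)} \left(-152\right) = 44 + \frac{-4 - 1}{20 - -3} \left(-152\right) = 44 + \frac{1}{20 + 3} \left(-5\right) \left(-152\right) = 44 + \frac{1}{23} \left(-5\right) \left(-152\right) = 44 - - \frac{760}{23} = 44 + \frac{760}{23} = \frac{1772}{23}$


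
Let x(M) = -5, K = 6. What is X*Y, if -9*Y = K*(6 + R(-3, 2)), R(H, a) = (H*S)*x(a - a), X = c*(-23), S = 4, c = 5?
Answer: 5060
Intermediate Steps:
X = -115 (X = 5*(-23) = -115)
R(H, a) = -20*H (R(H, a) = (H*4)*(-5) = (4*H)*(-5) = -20*H)
Y = -44 (Y = -2*(6 - 20*(-3))/3 = -2*(6 + 60)/3 = -2*66/3 = -⅑*396 = -44)
X*Y = -115*(-44) = 5060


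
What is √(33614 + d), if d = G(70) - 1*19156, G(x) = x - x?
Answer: √14458 ≈ 120.24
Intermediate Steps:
G(x) = 0
d = -19156 (d = 0 - 1*19156 = 0 - 19156 = -19156)
√(33614 + d) = √(33614 - 19156) = √14458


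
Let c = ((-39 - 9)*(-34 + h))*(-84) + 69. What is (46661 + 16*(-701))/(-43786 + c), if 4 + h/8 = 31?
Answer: 35445/690107 ≈ 0.051362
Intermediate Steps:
h = 216 (h = -32 + 8*31 = -32 + 248 = 216)
c = 733893 (c = ((-39 - 9)*(-34 + 216))*(-84) + 69 = -48*182*(-84) + 69 = -8736*(-84) + 69 = 733824 + 69 = 733893)
(46661 + 16*(-701))/(-43786 + c) = (46661 + 16*(-701))/(-43786 + 733893) = (46661 - 11216)/690107 = 35445*(1/690107) = 35445/690107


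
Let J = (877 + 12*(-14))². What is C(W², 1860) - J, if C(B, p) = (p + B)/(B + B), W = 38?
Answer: -181467428/361 ≈ -5.0268e+5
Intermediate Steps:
C(B, p) = (B + p)/(2*B) (C(B, p) = (B + p)/((2*B)) = (B + p)*(1/(2*B)) = (B + p)/(2*B))
J = 502681 (J = (877 - 168)² = 709² = 502681)
C(W², 1860) - J = (38² + 1860)/(2*(38²)) - 1*502681 = (½)*(1444 + 1860)/1444 - 502681 = (½)*(1/1444)*3304 - 502681 = 413/361 - 502681 = -181467428/361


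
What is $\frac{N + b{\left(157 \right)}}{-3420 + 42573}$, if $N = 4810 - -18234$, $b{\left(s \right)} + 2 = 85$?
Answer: $\frac{7709}{13051} \approx 0.59068$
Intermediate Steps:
$b{\left(s \right)} = 83$ ($b{\left(s \right)} = -2 + 85 = 83$)
$N = 23044$ ($N = 4810 + 18234 = 23044$)
$\frac{N + b{\left(157 \right)}}{-3420 + 42573} = \frac{23044 + 83}{-3420 + 42573} = \frac{23127}{39153} = 23127 \cdot \frac{1}{39153} = \frac{7709}{13051}$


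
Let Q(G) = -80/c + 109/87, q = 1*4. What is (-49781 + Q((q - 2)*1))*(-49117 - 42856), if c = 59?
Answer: 23501529771146/5133 ≈ 4.5785e+9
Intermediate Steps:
q = 4
Q(G) = -529/5133 (Q(G) = -80/59 + 109/87 = -529/5133)
(-49781 + Q((q - 2)*1))*(-49117 - 42856) = (-49781 - 529/5133)*(-49117 - 42856) = -255526402/5133*(-91973) = 23501529771146/5133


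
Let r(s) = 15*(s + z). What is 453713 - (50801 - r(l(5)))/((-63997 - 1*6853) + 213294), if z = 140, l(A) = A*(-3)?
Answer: 32314322823/71222 ≈ 4.5371e+5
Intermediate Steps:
l(A) = -3*A
r(s) = 2100 + 15*s (r(s) = 15*(s + 140) = 15*(140 + s) = 2100 + 15*s)
453713 - (50801 - r(l(5)))/((-63997 - 1*6853) + 213294) = 453713 - (50801 - (2100 + 15*(-3*5)))/((-63997 - 1*6853) + 213294) = 453713 - (50801 - (2100 + 15*(-15)))/((-63997 - 6853) + 213294) = 453713 - (50801 - (2100 - 225))/(-70850 + 213294) = 453713 - (50801 - 1*1875)/142444 = 453713 - (50801 - 1875)/142444 = 453713 - 48926/142444 = 453713 - 1*24463/71222 = 453713 - 24463/71222 = 32314322823/71222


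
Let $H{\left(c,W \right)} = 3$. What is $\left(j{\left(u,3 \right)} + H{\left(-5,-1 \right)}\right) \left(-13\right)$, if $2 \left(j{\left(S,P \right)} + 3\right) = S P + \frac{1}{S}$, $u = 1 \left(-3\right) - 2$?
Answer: $\frac{494}{5} \approx 98.8$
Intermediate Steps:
$u = -5$ ($u = -3 - 2 = -5$)
$j{\left(S,P \right)} = -3 + \frac{1}{2 S} + \frac{P S}{2}$ ($j{\left(S,P \right)} = -3 + \frac{S P + \frac{1}{S}}{2} = -3 + \frac{P S + \frac{1}{S}}{2} = -3 + \frac{\frac{1}{S} + P S}{2} = -3 + \left(\frac{1}{2 S} + \frac{P S}{2}\right) = -3 + \frac{1}{2 S} + \frac{P S}{2}$)
$\left(j{\left(u,3 \right)} + H{\left(-5,-1 \right)}\right) \left(-13\right) = \left(\frac{1 - 5 \left(-6 + 3 \left(-5\right)\right)}{2 \left(-5\right)} + 3\right) \left(-13\right) = \left(\frac{1}{2} \left(- \frac{1}{5}\right) \left(1 - 5 \left(-6 - 15\right)\right) + 3\right) \left(-13\right) = \left(\frac{1}{2} \left(- \frac{1}{5}\right) \left(1 - -105\right) + 3\right) \left(-13\right) = \left(\frac{1}{2} \left(- \frac{1}{5}\right) \left(1 + 105\right) + 3\right) \left(-13\right) = \left(\frac{1}{2} \left(- \frac{1}{5}\right) 106 + 3\right) \left(-13\right) = \left(- \frac{53}{5} + 3\right) \left(-13\right) = \left(- \frac{38}{5}\right) \left(-13\right) = \frac{494}{5}$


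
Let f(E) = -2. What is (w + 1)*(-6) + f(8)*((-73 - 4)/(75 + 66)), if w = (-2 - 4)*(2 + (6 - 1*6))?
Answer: 9460/141 ≈ 67.092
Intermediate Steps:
w = -12 (w = -6*(2 + (6 - 6)) = -6*(2 + 0) = -6*2 = -12)
(w + 1)*(-6) + f(8)*((-73 - 4)/(75 + 66)) = (-12 + 1)*(-6) - 2*(-73 - 4)/(75 + 66) = -11*(-6) - (-154)/141 = 66 - (-154)/141 = 66 - 2*(-77/141) = 66 + 154/141 = 9460/141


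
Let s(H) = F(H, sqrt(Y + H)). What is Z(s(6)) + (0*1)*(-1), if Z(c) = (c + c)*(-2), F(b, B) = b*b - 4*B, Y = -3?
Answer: -144 + 16*sqrt(3) ≈ -116.29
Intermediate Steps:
F(b, B) = b**2 - 4*B
s(H) = H**2 - 4*sqrt(-3 + H)
Z(c) = -4*c (Z(c) = (2*c)*(-2) = -4*c)
Z(s(6)) + (0*1)*(-1) = -4*(6**2 - 4*sqrt(-3 + 6)) + (0*1)*(-1) = -4*(36 - 4*sqrt(3)) + 0*(-1) = (-144 + 16*sqrt(3)) + 0 = -144 + 16*sqrt(3)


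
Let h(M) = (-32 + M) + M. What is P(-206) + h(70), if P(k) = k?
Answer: -98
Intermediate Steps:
h(M) = -32 + 2*M
P(-206) + h(70) = -206 + (-32 + 2*70) = -206 + (-32 + 140) = -206 + 108 = -98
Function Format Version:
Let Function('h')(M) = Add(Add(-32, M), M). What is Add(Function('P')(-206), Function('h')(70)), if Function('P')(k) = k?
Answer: -98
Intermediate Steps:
Function('h')(M) = Add(-32, Mul(2, M))
Add(Function('P')(-206), Function('h')(70)) = Add(-206, Add(-32, Mul(2, 70))) = Add(-206, Add(-32, 140)) = Add(-206, 108) = -98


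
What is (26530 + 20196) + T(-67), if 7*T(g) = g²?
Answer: 331571/7 ≈ 47367.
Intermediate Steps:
T(g) = g²/7
(26530 + 20196) + T(-67) = (26530 + 20196) + (⅐)*(-67)² = 46726 + (⅐)*4489 = 46726 + 4489/7 = 331571/7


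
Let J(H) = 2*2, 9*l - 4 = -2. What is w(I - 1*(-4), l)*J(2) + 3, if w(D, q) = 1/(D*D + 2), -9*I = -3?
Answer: 597/187 ≈ 3.1925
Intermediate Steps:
I = 1/3 (I = -1/9*(-3) = 1/3 ≈ 0.33333)
l = 2/9 (l = 4/9 + (1/9)*(-2) = 4/9 - 2/9 = 2/9 ≈ 0.22222)
w(D, q) = 1/(2 + D**2) (w(D, q) = 1/(D**2 + 2) = 1/(2 + D**2))
J(H) = 4
w(I - 1*(-4), l)*J(2) + 3 = 4/(2 + (1/3 - 1*(-4))**2) + 3 = 4/(2 + (1/3 + 4)**2) + 3 = 4/(2 + (13/3)**2) + 3 = 4/(2 + 169/9) + 3 = 4/(187/9) + 3 = (9/187)*4 + 3 = 36/187 + 3 = 597/187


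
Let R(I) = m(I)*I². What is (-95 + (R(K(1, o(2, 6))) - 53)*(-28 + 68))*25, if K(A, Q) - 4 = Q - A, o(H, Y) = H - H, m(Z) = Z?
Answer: -28375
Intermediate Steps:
o(H, Y) = 0
K(A, Q) = 4 + Q - A (K(A, Q) = 4 + (Q - A) = 4 + Q - A)
R(I) = I³ (R(I) = I*I² = I³)
(-95 + (R(K(1, o(2, 6))) - 53)*(-28 + 68))*25 = (-95 + ((4 + 0 - 1*1)³ - 53)*(-28 + 68))*25 = (-95 + ((4 + 0 - 1)³ - 53)*40)*25 = (-95 + (3³ - 53)*40)*25 = (-95 + (27 - 53)*40)*25 = (-95 - 26*40)*25 = (-95 - 1040)*25 = -1135*25 = -28375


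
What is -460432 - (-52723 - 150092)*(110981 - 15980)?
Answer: 19267167383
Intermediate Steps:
-460432 - (-52723 - 150092)*(110981 - 15980) = -460432 - (-202815)*95001 = -460432 - 1*(-19267627815) = -460432 + 19267627815 = 19267167383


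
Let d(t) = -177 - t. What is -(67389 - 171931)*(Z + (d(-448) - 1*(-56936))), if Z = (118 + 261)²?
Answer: 20997051616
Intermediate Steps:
Z = 143641 (Z = 379² = 143641)
-(67389 - 171931)*(Z + (d(-448) - 1*(-56936))) = -(67389 - 171931)*(143641 + ((-177 - 1*(-448)) - 1*(-56936))) = -(-104542)*(143641 + ((-177 + 448) + 56936)) = -(-104542)*(143641 + (271 + 56936)) = -(-104542)*(143641 + 57207) = -(-104542)*200848 = -1*(-20997051616) = 20997051616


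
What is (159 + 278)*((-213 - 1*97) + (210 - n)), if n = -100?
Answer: 0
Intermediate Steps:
(159 + 278)*((-213 - 1*97) + (210 - n)) = (159 + 278)*((-213 - 1*97) + (210 - 1*(-100))) = 437*((-213 - 97) + (210 + 100)) = 437*(-310 + 310) = 437*0 = 0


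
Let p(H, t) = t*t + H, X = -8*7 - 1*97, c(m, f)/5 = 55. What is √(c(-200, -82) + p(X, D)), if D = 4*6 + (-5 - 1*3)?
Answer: 3*√42 ≈ 19.442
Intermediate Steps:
c(m, f) = 275 (c(m, f) = 5*55 = 275)
D = 16 (D = 24 + (-5 - 3) = 24 - 8 = 16)
X = -153 (X = -56 - 97 = -153)
p(H, t) = H + t² (p(H, t) = t² + H = H + t²)
√(c(-200, -82) + p(X, D)) = √(275 + (-153 + 16²)) = √(275 + (-153 + 256)) = √(275 + 103) = √378 = 3*√42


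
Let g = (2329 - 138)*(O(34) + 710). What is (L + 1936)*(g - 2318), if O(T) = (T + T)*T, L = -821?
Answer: 7380055660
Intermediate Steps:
O(T) = 2*T² (O(T) = (2*T)*T = 2*T²)
g = 6621202 (g = (2329 - 138)*(2*34² + 710) = 2191*(2*1156 + 710) = 2191*(2312 + 710) = 2191*3022 = 6621202)
(L + 1936)*(g - 2318) = (-821 + 1936)*(6621202 - 2318) = 1115*6618884 = 7380055660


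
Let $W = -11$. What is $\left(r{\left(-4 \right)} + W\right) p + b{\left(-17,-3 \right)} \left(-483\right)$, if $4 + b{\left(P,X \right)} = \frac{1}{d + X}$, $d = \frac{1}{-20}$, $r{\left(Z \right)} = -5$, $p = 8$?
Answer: $\frac{119704}{61} \approx 1962.4$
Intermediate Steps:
$d = - \frac{1}{20} \approx -0.05$
$b{\left(P,X \right)} = -4 + \frac{1}{- \frac{1}{20} + X}$
$\left(r{\left(-4 \right)} + W\right) p + b{\left(-17,-3 \right)} \left(-483\right) = \left(-5 - 11\right) 8 + \frac{8 \left(3 - -30\right)}{-1 + 20 \left(-3\right)} \left(-483\right) = \left(-16\right) 8 + \frac{8 \left(3 + 30\right)}{-1 - 60} \left(-483\right) = -128 + 8 \frac{1}{-61} \cdot 33 \left(-483\right) = -128 + 8 \left(- \frac{1}{61}\right) 33 \left(-483\right) = -128 - - \frac{127512}{61} = -128 + \frac{127512}{61} = \frac{119704}{61}$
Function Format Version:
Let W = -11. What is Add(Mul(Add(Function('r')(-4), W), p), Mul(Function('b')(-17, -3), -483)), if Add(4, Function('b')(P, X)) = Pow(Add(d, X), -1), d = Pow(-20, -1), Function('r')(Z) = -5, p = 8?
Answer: Rational(119704, 61) ≈ 1962.4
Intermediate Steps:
d = Rational(-1, 20) ≈ -0.050000
Function('b')(P, X) = Add(-4, Pow(Add(Rational(-1, 20), X), -1))
Add(Mul(Add(Function('r')(-4), W), p), Mul(Function('b')(-17, -3), -483)) = Add(Mul(Add(-5, -11), 8), Mul(Mul(8, Pow(Add(-1, Mul(20, -3)), -1), Add(3, Mul(-10, -3))), -483)) = Add(Mul(-16, 8), Mul(Mul(8, Pow(Add(-1, -60), -1), Add(3, 30)), -483)) = Add(-128, Mul(Mul(8, Pow(-61, -1), 33), -483)) = Add(-128, Mul(Mul(8, Rational(-1, 61), 33), -483)) = Add(-128, Mul(Rational(-264, 61), -483)) = Add(-128, Rational(127512, 61)) = Rational(119704, 61)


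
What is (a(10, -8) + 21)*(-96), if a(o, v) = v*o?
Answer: 5664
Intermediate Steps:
a(o, v) = o*v
(a(10, -8) + 21)*(-96) = (10*(-8) + 21)*(-96) = (-80 + 21)*(-96) = -59*(-96) = 5664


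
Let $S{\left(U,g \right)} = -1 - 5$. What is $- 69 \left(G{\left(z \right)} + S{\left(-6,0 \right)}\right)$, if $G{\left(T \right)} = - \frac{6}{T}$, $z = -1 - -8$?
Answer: $\frac{3312}{7} \approx 473.14$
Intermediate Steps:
$z = 7$ ($z = -1 + 8 = 7$)
$S{\left(U,g \right)} = -6$
$- 69 \left(G{\left(z \right)} + S{\left(-6,0 \right)}\right) = - 69 \left(- \frac{6}{7} - 6\right) = \left(-69\right) \left(- \frac{48}{7}\right) = \frac{3312}{7}$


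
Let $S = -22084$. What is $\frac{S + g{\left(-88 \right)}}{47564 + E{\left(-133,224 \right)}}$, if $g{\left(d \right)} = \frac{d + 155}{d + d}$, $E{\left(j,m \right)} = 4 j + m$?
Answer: $- \frac{1295617}{2772352} \approx -0.46733$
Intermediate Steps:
$E{\left(j,m \right)} = m + 4 j$
$g{\left(d \right)} = \frac{155 + d}{2 d}$
$\frac{S + g{\left(-88 \right)}}{47564 + E{\left(-133,224 \right)}} = \frac{-22084 + \frac{155 - 88}{2 \left(-88\right)}}{47564 + \left(224 + 4 \left(-133\right)\right)} = \frac{-22084 + \frac{1}{2} \left(- \frac{1}{88}\right) 67}{47564 + \left(224 - 532\right)} = \frac{-22084 - \frac{67}{176}}{47564 - 308} = - \frac{3886851}{176 \cdot 47256} = \left(- \frac{3886851}{176}\right) \frac{1}{47256} = - \frac{1295617}{2772352}$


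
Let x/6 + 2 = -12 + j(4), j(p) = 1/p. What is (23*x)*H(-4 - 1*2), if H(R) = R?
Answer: 11385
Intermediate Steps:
x = -165/2 (x = -12 + 6*(-12 + 1/4) = -12 + 6*(-47/4) = -12 - 141/2 = -165/2 ≈ -82.500)
(23*x)*H(-4 - 1*2) = (23*(-165/2))*(-4 - 1*2) = -3795*(-4 - 2)/2 = -3795/2*(-6) = 11385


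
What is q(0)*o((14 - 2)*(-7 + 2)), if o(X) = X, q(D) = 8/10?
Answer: -48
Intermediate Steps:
q(D) = ⅘ (q(D) = 8*(⅒) = ⅘)
q(0)*o((14 - 2)*(-7 + 2)) = 4*((14 - 2)*(-7 + 2))/5 = 4*(12*(-5))/5 = (⅘)*(-60) = -48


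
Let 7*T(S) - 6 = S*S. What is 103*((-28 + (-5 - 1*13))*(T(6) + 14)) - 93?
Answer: -94853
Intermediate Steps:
T(S) = 6/7 + S²/7 (T(S) = 6/7 + (S*S)/7 = 6/7 + S²/7)
103*((-28 + (-5 - 1*13))*(T(6) + 14)) - 93 = 103*((-28 + (-5 - 1*13))*((6/7 + (⅐)*6²) + 14)) - 93 = 103*((-28 + (-5 - 13))*((6/7 + (⅐)*36) + 14)) - 93 = 103*((-28 - 18)*((6/7 + 36/7) + 14)) - 93 = 103*(-46*(6 + 14)) - 93 = 103*(-46*20) - 93 = 103*(-920) - 93 = -94760 - 93 = -94853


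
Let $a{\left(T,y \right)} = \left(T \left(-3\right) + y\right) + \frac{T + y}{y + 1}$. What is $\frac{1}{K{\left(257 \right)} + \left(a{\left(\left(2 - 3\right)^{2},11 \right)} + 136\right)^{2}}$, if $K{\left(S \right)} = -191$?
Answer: $\frac{1}{20834} \approx 4.7998 \cdot 10^{-5}$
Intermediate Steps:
$a{\left(T,y \right)} = y - 3 T + \frac{T + y}{1 + y}$ ($a{\left(T,y \right)} = \left(- 3 T + y\right) + \frac{T + y}{1 + y} = \left(y - 3 T\right) + \frac{T + y}{1 + y} = y - 3 T + \frac{T + y}{1 + y}$)
$\frac{1}{K{\left(257 \right)} + \left(a{\left(\left(2 - 3\right)^{2},11 \right)} + 136\right)^{2}} = \frac{1}{-191 + \left(\frac{11^{2} - 2 \left(2 - 3\right)^{2} + 2 \cdot 11 - 3 \left(2 - 3\right)^{2} \cdot 11}{1 + 11} + 136\right)^{2}} = \frac{1}{-191 + \left(\frac{121 - 2 \left(-1\right)^{2} + 22 - 3 \left(-1\right)^{2} \cdot 11}{12} + 136\right)^{2}} = \frac{1}{-191 + \left(\frac{121 - 2 + 22 - 3 \cdot 11}{12} + 136\right)^{2}} = \frac{1}{-191 + \left(\frac{121 - 2 + 22 - 33}{12} + 136\right)^{2}} = \frac{1}{-191 + \left(\frac{1}{12} \cdot 108 + 136\right)^{2}} = \frac{1}{-191 + \left(9 + 136\right)^{2}} = \frac{1}{-191 + 145^{2}} = \frac{1}{-191 + 21025} = \frac{1}{20834}$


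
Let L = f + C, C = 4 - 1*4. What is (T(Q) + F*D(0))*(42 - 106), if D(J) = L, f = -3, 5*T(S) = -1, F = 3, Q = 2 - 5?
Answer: 2944/5 ≈ 588.80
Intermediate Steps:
Q = -3
C = 0 (C = 4 - 4 = 0)
T(S) = -1/5 (T(S) = (1/5)*(-1) = -1/5)
L = -3 (L = -3 + 0 = -3)
D(J) = -3
(T(Q) + F*D(0))*(42 - 106) = (-1/5 + 3*(-3))*(42 - 106) = (-1/5 - 9)*(-64) = -46/5*(-64) = 2944/5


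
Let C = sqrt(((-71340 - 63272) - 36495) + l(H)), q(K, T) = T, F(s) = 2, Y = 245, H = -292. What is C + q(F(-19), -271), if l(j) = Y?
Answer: -271 + I*sqrt(170862) ≈ -271.0 + 413.35*I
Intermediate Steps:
l(j) = 245
C = I*sqrt(170862) (C = sqrt(((-71340 - 63272) - 36495) + 245) = sqrt((-134612 - 36495) + 245) = sqrt(-171107 + 245) = sqrt(-170862) = I*sqrt(170862) ≈ 413.35*I)
C + q(F(-19), -271) = I*sqrt(170862) - 271 = -271 + I*sqrt(170862)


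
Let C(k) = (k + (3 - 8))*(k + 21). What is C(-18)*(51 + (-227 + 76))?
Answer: 6900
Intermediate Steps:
C(k) = (-5 + k)*(21 + k) (C(k) = (k - 5)*(21 + k) = (-5 + k)*(21 + k))
C(-18)*(51 + (-227 + 76)) = (-105 + (-18)² + 16*(-18))*(51 + (-227 + 76)) = (-105 + 324 - 288)*(51 - 151) = -69*(-100) = 6900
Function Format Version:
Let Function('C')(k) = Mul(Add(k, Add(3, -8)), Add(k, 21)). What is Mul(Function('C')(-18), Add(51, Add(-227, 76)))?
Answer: 6900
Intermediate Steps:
Function('C')(k) = Mul(Add(-5, k), Add(21, k)) (Function('C')(k) = Mul(Add(k, -5), Add(21, k)) = Mul(Add(-5, k), Add(21, k)))
Mul(Function('C')(-18), Add(51, Add(-227, 76))) = Mul(Add(-105, Pow(-18, 2), Mul(16, -18)), Add(51, Add(-227, 76))) = Mul(Add(-105, 324, -288), Add(51, -151)) = Mul(-69, -100) = 6900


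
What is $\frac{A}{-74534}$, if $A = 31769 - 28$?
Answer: $- \frac{31741}{74534} \approx -0.42586$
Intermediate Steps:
$A = 31741$ ($A = 31769 - 28 = 31741$)
$\frac{A}{-74534} = \frac{31741}{-74534} = 31741 \left(- \frac{1}{74534}\right) = - \frac{31741}{74534}$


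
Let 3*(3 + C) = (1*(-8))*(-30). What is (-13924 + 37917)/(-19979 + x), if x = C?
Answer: -23993/19902 ≈ -1.2056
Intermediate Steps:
C = 77 (C = -3 + ((1*(-8))*(-30))/3 = -3 + (-8*(-30))/3 = -3 + (⅓)*240 = -3 + 80 = 77)
x = 77
(-13924 + 37917)/(-19979 + x) = (-13924 + 37917)/(-19979 + 77) = 23993/(-19902) = 23993*(-1/19902) = -23993/19902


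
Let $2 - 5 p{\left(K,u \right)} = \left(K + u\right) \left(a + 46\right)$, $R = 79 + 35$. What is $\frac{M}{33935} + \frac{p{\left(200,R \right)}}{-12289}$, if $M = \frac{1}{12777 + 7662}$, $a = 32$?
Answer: $\frac{3397240395859}{8523619247385} \approx 0.39857$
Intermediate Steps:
$R = 114$
$p{\left(K,u \right)} = \frac{2}{5} - \frac{78 K}{5} - \frac{78 u}{5}$ ($p{\left(K,u \right)} = \frac{2}{5} - \frac{\left(K + u\right) \left(32 + 46\right)}{5} = \frac{2}{5} - \frac{\left(K + u\right) 78}{5} = \frac{2}{5} - \frac{78 K + 78 u}{5} = \frac{2}{5} - \left(\frac{78 K}{5} + \frac{78 u}{5}\right) = \frac{2}{5} - \frac{78 K}{5} - \frac{78 u}{5}$)
$M = \frac{1}{20439} \approx 4.8926 \cdot 10^{-5}$
$\frac{M}{33935} + \frac{p{\left(200,R \right)}}{-12289} = \frac{1}{20439 \cdot 33935} + \frac{\frac{2}{5} - 3120 - \frac{8892}{5}}{-12289} = \frac{1}{20439} \cdot \frac{1}{33935} + \left(\frac{2}{5} - 3120 - \frac{8892}{5}\right) \left(- \frac{1}{12289}\right) = \frac{1}{693597465} - - \frac{4898}{12289} = \frac{1}{693597465} + \frac{4898}{12289} = \frac{3397240395859}{8523619247385}$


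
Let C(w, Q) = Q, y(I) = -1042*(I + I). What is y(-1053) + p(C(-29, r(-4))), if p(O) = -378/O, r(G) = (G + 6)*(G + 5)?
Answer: 2194263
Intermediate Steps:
r(G) = (5 + G)*(6 + G) (r(G) = (6 + G)*(5 + G) = (5 + G)*(6 + G))
y(I) = -2084*I
y(-1053) + p(C(-29, r(-4))) = -2084*(-1053) - 378/(30 + (-4)² + 11*(-4)) = 2194452 - 378/(30 + 16 - 44) = 2194452 - 378/2 = 2194452 - 378*½ = 2194452 - 189 = 2194263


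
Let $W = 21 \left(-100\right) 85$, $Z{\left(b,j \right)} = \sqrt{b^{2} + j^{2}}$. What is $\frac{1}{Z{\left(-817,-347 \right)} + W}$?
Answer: $- \frac{89250}{15930731051} - \frac{\sqrt{787898}}{31861462102} \approx -5.6302 \cdot 10^{-6}$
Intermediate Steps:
$W = -178500$ ($W = \left(-2100\right) 85 = -178500$)
$\frac{1}{Z{\left(-817,-347 \right)} + W} = \frac{1}{\sqrt{\left(-817\right)^{2} + \left(-347\right)^{2}} - 178500} = \frac{1}{\sqrt{667489 + 120409} - 178500} = \frac{1}{\sqrt{787898} - 178500} = \frac{1}{-178500 + \sqrt{787898}}$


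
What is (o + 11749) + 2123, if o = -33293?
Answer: -19421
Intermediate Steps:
(o + 11749) + 2123 = (-33293 + 11749) + 2123 = -21544 + 2123 = -19421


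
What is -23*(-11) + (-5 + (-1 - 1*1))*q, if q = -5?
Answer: 288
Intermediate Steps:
-23*(-11) + (-5 + (-1 - 1*1))*q = -23*(-11) + (-5 + (-1 - 1*1))*(-5) = 253 + (-5 + (-1 - 1))*(-5) = 253 + (-5 - 2)*(-5) = 253 - 7*(-5) = 253 + 35 = 288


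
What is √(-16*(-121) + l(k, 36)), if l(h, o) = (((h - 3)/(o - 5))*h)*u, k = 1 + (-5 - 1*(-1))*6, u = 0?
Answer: 44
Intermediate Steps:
k = -23 (k = 1 + (-5 + 1)*6 = 1 - 4*6 = 1 - 24 = -23)
l(h, o) = 0 (l(h, o) = (((h - 3)/(o - 5))*h)*0 = (((-3 + h)/(-5 + o))*h)*0 = (h*(-3 + h)/(-5 + o))*0 = 0)
√(-16*(-121) + l(k, 36)) = √(-16*(-121) + 0) = √(1936 + 0) = √1936 = 44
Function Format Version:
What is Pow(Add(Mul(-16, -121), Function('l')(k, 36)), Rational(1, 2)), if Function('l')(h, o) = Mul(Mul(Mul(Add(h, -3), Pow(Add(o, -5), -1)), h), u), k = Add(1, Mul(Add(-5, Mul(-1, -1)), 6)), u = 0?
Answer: 44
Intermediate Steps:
k = -23 (k = Add(1, Mul(Add(-5, 1), 6)) = Add(1, Mul(-4, 6)) = Add(1, -24) = -23)
Function('l')(h, o) = 0 (Function('l')(h, o) = Mul(Mul(Mul(Add(h, -3), Pow(Add(o, -5), -1)), h), 0) = Mul(Mul(Mul(Add(-3, h), Pow(Add(-5, o), -1)), h), 0) = Mul(Mul(Mul(Pow(Add(-5, o), -1), Add(-3, h)), h), 0) = Mul(Mul(h, Pow(Add(-5, o), -1), Add(-3, h)), 0) = 0)
Pow(Add(Mul(-16, -121), Function('l')(k, 36)), Rational(1, 2)) = Pow(Add(Mul(-16, -121), 0), Rational(1, 2)) = Pow(Add(1936, 0), Rational(1, 2)) = Pow(1936, Rational(1, 2)) = 44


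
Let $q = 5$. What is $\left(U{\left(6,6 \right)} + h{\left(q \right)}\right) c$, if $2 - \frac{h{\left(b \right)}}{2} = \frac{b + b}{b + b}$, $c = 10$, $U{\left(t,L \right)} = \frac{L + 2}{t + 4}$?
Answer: $28$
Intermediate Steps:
$U{\left(t,L \right)} = \frac{2 + L}{4 + t}$
$h{\left(b \right)} = 2$ ($h{\left(b \right)} = 4 - 2 \frac{b + b}{b + b} = 4 - 2 \frac{2 b}{2 b} = 4 - 2 \cdot 2 b \frac{1}{2 b} = 4 - 2 = 2$)
$\left(U{\left(6,6 \right)} + h{\left(q \right)}\right) c = \left(\frac{2 + 6}{4 + 6} + 2\right) 10 = \left(\frac{1}{10} \cdot 8 + 2\right) 10 = \left(\frac{4}{5} + 2\right) 10 = \frac{14}{5} \cdot 10 = 28$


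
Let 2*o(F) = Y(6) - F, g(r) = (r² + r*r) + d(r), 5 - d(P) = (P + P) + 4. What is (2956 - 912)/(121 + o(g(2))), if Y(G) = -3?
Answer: 2044/117 ≈ 17.470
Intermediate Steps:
d(P) = 1 - 2*P (d(P) = 5 - ((P + P) + 4) = 5 - (2*P + 4) = 5 - (4 + 2*P) = 5 + (-4 - 2*P) = 1 - 2*P)
g(r) = 1 - 2*r + 2*r² (g(r) = (r² + r*r) + (1 - 2*r) = (r² + r²) + (1 - 2*r) = 2*r² + (1 - 2*r) = 1 - 2*r + 2*r²)
o(F) = -3/2 - F/2 (o(F) = (-3 - F)/2 = -3/2 - F/2)
(2956 - 912)/(121 + o(g(2))) = (2956 - 912)/(121 + (-3/2 - (1 - 2*2 + 2*2²)/2)) = 2044/(121 + (-3/2 - (1 - 4 + 2*4)/2)) = 2044/(121 + (-3/2 - (1 - 4 + 8)/2)) = 2044/(121 + (-3/2 - ½*5)) = 2044/(121 + (-3/2 - 5/2)) = 2044/(121 - 4) = 2044/117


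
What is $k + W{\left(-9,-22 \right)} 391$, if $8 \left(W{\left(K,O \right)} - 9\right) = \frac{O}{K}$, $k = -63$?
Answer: $\frac{128717}{36} \approx 3575.5$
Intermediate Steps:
$W{\left(K,O \right)} = 9 + \frac{O}{8 K}$ ($W{\left(K,O \right)} = 9 + \frac{O \frac{1}{K}}{8} = 9 + \frac{O}{8 K}$)
$k + W{\left(-9,-22 \right)} 391 = -63 + \left(9 + \frac{1}{8} \left(-22\right) \frac{1}{-9}\right) 391 = -63 + \left(9 + \frac{1}{8} \left(-22\right) \left(- \frac{1}{9}\right)\right) 391 = -63 + \left(9 + \frac{11}{36}\right) 391 = -63 + \frac{335}{36} \cdot 391 = -63 + \frac{130985}{36} = \frac{128717}{36}$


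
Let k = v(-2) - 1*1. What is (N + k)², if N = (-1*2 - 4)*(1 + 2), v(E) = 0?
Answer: 361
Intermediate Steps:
k = -1 (k = 0 - 1*1 = 0 - 1 = -1)
N = -18 (N = (-2 - 4)*3 = -6*3 = -18)
(N + k)² = (-18 - 1)² = (-19)² = 361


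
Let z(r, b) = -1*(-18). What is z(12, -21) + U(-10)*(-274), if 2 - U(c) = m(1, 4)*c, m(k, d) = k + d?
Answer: -14230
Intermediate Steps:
m(k, d) = d + k
U(c) = 2 - 5*c (U(c) = 2 - (4 + 1)*c = 2 - 5*c)
z(r, b) = 18
z(12, -21) + U(-10)*(-274) = 18 + (2 - 5*(-10))*(-274) = 18 + (2 + 50)*(-274) = 18 + 52*(-274) = 18 - 14248 = -14230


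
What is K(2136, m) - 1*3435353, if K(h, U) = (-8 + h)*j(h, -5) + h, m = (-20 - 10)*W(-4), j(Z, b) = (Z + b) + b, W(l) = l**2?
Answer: 1090911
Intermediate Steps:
j(Z, b) = Z + 2*b
m = -480 (m = (-20 - 10)*(-4)**2 = -30*16 = -480)
K(h, U) = h + (-10 + h)*(-8 + h) (K(h, U) = (-8 + h)*(h + 2*(-5)) + h = (-8 + h)*(h - 10) + h = (-8 + h)*(-10 + h) + h = (-10 + h)*(-8 + h) + h = h + (-10 + h)*(-8 + h))
K(2136, m) - 1*3435353 = (80 + 2136**2 - 17*2136) - 1*3435353 = (80 + 4562496 - 36312) - 3435353 = 4526264 - 3435353 = 1090911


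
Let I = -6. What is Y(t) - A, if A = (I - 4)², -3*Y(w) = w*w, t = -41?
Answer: -1981/3 ≈ -660.33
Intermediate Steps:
Y(w) = -w²/3 (Y(w) = -w*w/3 = -w²/3)
A = 100 (A = (-6 - 4)² = (-10)² = 100)
Y(t) - A = -⅓*(-41)² - 1*100 = -⅓*1681 - 100 = -1681/3 - 100 = -1981/3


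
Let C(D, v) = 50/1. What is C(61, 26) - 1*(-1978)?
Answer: 2028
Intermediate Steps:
C(D, v) = 50 (C(D, v) = 50*1 = 50)
C(61, 26) - 1*(-1978) = 50 - 1*(-1978) = 50 + 1978 = 2028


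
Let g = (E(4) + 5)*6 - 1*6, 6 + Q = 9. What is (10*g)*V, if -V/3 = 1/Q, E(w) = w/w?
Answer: -300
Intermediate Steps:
E(w) = 1
Q = 3 (Q = -6 + 9 = 3)
V = -1 (V = -3/3 = -3*⅓ = -1)
g = 30 (g = (1 + 5)*6 - 1*6 = 6*6 - 6 = 36 - 6 = 30)
(10*g)*V = (10*30)*(-1) = 300*(-1) = -300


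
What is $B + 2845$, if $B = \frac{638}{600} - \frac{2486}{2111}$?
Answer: $\frac{1801666109}{633300} \approx 2844.9$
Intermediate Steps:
$B = - \frac{72391}{633300}$ ($B = 638 \cdot \frac{1}{600} - \frac{2486}{2111} = \frac{319}{300} - \frac{2486}{2111} = - \frac{72391}{633300} \approx -0.11431$)
$B + 2845 = - \frac{72391}{633300} + 2845 = \frac{1801666109}{633300}$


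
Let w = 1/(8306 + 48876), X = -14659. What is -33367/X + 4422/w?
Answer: 3706657241203/14659 ≈ 2.5286e+8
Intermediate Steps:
w = 1/57182 ≈ 1.7488e-5
-33367/X + 4422/w = -33367/(-14659) + 4422/(1/57182) = -33367*(-1/14659) + 4422*57182 = 33367/14659 + 252858804 = 3706657241203/14659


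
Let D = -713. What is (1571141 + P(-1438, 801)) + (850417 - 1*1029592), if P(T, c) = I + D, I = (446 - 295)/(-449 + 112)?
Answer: 468852110/337 ≈ 1.3913e+6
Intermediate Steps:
I = -151/337 (I = 151/(-337) = 151*(-1/337) = -151/337 ≈ -0.44807)
P(T, c) = -240432/337 (P(T, c) = -151/337 - 713 = -240432/337)
(1571141 + P(-1438, 801)) + (850417 - 1*1029592) = (1571141 - 240432/337) + (850417 - 1*1029592) = 529234085/337 + (850417 - 1029592) = 529234085/337 - 179175 = 468852110/337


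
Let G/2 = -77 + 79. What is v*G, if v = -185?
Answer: -740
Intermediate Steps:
G = 4 (G = 2*(-77 + 79) = 2*2 = 4)
v*G = -185*4 = -740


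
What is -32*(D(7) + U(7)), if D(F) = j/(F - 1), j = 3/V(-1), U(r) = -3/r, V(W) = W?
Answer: 208/7 ≈ 29.714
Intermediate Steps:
j = -3 (j = 3/(-1) = 3*(-1) = -3)
D(F) = -3/(-1 + F) (D(F) = -3/(F - 1) = -3/(-1 + F))
-32*(D(7) + U(7)) = -32*(-3/(-1 + 7) - 3/7) = -32*(-3/6 - 3*⅐) = -32*(-3*⅙ - 3/7) = -32*(-½ - 3/7) = -32*(-13/14) = 208/7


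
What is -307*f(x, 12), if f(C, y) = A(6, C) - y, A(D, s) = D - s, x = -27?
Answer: -6447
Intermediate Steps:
f(C, y) = 6 - C - y (f(C, y) = (6 - C) - y = 6 - C - y)
-307*f(x, 12) = -307*(6 - 1*(-27) - 1*12) = -307*(6 + 27 - 12) = -307*21 = -6447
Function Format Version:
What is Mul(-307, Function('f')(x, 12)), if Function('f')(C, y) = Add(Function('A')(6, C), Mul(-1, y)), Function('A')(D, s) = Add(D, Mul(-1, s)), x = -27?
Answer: -6447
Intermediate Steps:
Function('f')(C, y) = Add(6, Mul(-1, C), Mul(-1, y)) (Function('f')(C, y) = Add(Add(6, Mul(-1, C)), Mul(-1, y)) = Add(6, Mul(-1, C), Mul(-1, y)))
Mul(-307, Function('f')(x, 12)) = Mul(-307, Add(6, Mul(-1, -27), Mul(-1, 12))) = Mul(-307, Add(6, 27, -12)) = Mul(-307, 21) = -6447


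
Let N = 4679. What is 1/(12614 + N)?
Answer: 1/17293 ≈ 5.7827e-5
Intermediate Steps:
1/(12614 + N) = 1/(12614 + 4679) = 1/17293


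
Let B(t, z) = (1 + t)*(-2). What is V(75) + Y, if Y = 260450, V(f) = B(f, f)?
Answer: 260298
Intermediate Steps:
B(t, z) = -2 - 2*t
V(f) = -2 - 2*f
V(75) + Y = (-2 - 2*75) + 260450 = (-2 - 150) + 260450 = -152 + 260450 = 260298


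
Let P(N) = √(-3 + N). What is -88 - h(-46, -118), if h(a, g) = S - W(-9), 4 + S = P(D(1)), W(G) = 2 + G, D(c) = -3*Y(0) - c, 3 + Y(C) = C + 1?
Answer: -91 - √2 ≈ -92.414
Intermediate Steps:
Y(C) = -2 + C (Y(C) = -3 + (C + 1) = -3 + (1 + C) = -2 + C)
D(c) = 6 - c (D(c) = -3*(-2 + 0) - c = -3*(-2) - c = 6 - c)
S = -4 + √2 (S = -4 + √(-3 + (6 - 1*1)) = -4 + √(-3 + (6 - 1)) = -4 + √(-3 + 5) = -4 + √2 ≈ -2.5858)
h(a, g) = 3 + √2 (h(a, g) = (-4 + √2) - (2 - 9) = (-4 + √2) - 1*(-7) = (-4 + √2) + 7 = 3 + √2)
-88 - h(-46, -118) = -88 - (3 + √2) = -88 + (-3 - √2) = -91 - √2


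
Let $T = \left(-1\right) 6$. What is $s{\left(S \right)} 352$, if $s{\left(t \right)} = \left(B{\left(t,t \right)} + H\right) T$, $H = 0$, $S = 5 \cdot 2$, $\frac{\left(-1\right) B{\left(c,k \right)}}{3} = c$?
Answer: $63360$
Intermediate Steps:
$B{\left(c,k \right)} = - 3 c$
$S = 10$
$T = -6$
$s{\left(t \right)} = 18 t$ ($s{\left(t \right)} = \left(- 3 t + 0\right) \left(-6\right) = - 3 t \left(-6\right) = 18 t$)
$s{\left(S \right)} 352 = 18 \cdot 10 \cdot 352 = 180 \cdot 352 = 63360$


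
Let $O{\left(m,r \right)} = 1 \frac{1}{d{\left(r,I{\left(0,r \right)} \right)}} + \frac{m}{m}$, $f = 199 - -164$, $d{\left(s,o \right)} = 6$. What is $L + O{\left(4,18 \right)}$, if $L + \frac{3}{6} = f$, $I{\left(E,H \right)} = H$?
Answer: $\frac{1091}{3} \approx 363.67$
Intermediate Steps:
$f = 363$ ($f = 199 + 164 = 363$)
$L = \frac{725}{2}$ ($L = - \frac{1}{2} + 363 = \frac{725}{2} \approx 362.5$)
$O{\left(m,r \right)} = \frac{7}{6}$ ($O{\left(m,r \right)} = 1 \cdot \frac{1}{6} + \frac{m}{m} = 1 \cdot \frac{1}{6} + 1 = \frac{1}{6} + 1 = \frac{7}{6}$)
$L + O{\left(4,18 \right)} = \frac{725}{2} + \frac{7}{6} = \frac{1091}{3}$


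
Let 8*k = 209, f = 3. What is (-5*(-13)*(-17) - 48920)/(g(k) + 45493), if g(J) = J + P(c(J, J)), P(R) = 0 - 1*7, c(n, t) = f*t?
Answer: -400200/364097 ≈ -1.0992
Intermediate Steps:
k = 209/8 (k = (1/8)*209 = 209/8 ≈ 26.125)
c(n, t) = 3*t
P(R) = -7 (P(R) = 0 - 7 = -7)
g(J) = -7 + J (g(J) = J - 7 = -7 + J)
(-5*(-13)*(-17) - 48920)/(g(k) + 45493) = (-5*(-13)*(-17) - 48920)/((-7 + 209/8) + 45493) = (65*(-17) - 48920)/(153/8 + 45493) = (-1105 - 48920)/(364097/8) = -50025*8/364097 = -400200/364097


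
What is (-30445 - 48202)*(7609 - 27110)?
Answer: 1533695147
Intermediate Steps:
(-30445 - 48202)*(7609 - 27110) = -78647*(-19501) = 1533695147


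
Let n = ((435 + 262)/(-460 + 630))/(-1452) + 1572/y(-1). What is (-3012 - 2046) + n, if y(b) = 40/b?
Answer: -74012837/14520 ≈ -5097.3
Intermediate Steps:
n = -570677/14520 (n = ((435 + 262)/(-460 + 630))/(-1452) + 1572/((40/(-1))) = (697/170)*(-1/1452) + 1572/((40*(-1))) = (697*(1/170))*(-1/1452) + 1572/(-40) = (41/10)*(-1/1452) + 1572*(-1/40) = -41/14520 - 393/10 = -570677/14520 ≈ -39.303)
(-3012 - 2046) + n = (-3012 - 2046) - 570677/14520 = -5058 - 570677/14520 = -74012837/14520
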